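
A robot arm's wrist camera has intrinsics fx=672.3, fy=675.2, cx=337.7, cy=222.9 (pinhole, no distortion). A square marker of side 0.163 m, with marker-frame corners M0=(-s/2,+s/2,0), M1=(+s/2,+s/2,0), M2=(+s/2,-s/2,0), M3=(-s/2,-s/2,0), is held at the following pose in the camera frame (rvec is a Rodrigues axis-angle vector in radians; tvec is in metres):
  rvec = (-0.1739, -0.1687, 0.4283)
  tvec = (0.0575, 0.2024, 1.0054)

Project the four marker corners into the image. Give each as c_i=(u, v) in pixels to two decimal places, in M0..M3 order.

Intrinsics K: fx=672.3, fy=675.2, cx=337.7, cy=222.9
Marker side s = 0.163 m; corners in marker frame (Z=0):
  M0 = (-0.0815, +0.0815, 0)
  M1 = (+0.0815, +0.0815, 0)
  M2 = (+0.0815, -0.0815, 0)
  M3 = (-0.0815, -0.0815, 0)
rvec = (-0.1739, -0.1687, 0.4283), |rvec| = θ = 0.49208 rad = 28.194°
Rodrigues: sinθ=0.47246, 1−cosθ=0.11865; R = I + sinθ·[k]× + (1−cosθ)·[k]×²:
    [+0.89617 -0.39685 -0.19847]
    [+0.42560 +0.89530 +0.13156]
    [+0.12548 -0.20237 +0.97124]
t = (0.0575, 0.2024, 1.0054) m
M0: Pc = R·M0+t = (-0.04788, +0.24068, +0.97868); u = 672.3·(-0.04788)/0.97868 + 337.7 = 304.8083, v = 675.2·(+0.24068)/0.97868 + 222.9 = 388.9476
M1: Pc = R·M1+t = (+0.09819, +0.31005, +0.99913); u = 672.3·(+0.09819)/0.99913 + 337.7 = 403.7736, v = 675.2·(+0.31005)/0.99913 + 222.9 = 432.4294
M2: Pc = R·M2+t = (+0.16288, +0.16412, +1.03212); u = 672.3·(+0.16288)/1.03212 + 337.7 = 443.7971, v = 675.2·(+0.16412)/1.03212 + 222.9 = 330.2650
M3: Pc = R·M3+t = (+0.01681, +0.09475, +1.01167); u = 672.3·(+0.01681)/1.01167 + 337.7 = 348.8679, v = 675.2·(+0.09475)/1.01167 + 222.9 = 286.1354

c0=(304.81, 388.95) c1=(403.77, 432.43) c2=(443.80, 330.26) c3=(348.87, 286.14)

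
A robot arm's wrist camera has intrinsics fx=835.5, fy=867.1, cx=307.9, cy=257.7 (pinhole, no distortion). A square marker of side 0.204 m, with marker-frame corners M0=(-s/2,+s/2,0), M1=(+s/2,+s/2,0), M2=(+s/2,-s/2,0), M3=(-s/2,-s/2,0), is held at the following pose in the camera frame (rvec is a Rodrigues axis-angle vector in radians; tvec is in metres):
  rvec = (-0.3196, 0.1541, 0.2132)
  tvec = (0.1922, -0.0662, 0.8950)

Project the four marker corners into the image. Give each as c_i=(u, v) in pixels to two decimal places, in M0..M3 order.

Intrinsics K: fx=835.5, fy=867.1, cx=307.9, cy=257.7
Marker side s = 0.204 m; corners in marker frame (Z=0):
  M0 = (-0.1020, +0.1020, 0)
  M1 = (+0.1020, +0.1020, 0)
  M2 = (+0.1020, -0.1020, 0)
  M3 = (-0.1020, -0.1020, 0)
rvec = (-0.3196, 0.1541, 0.2132), |rvec| = θ = 0.41394 rad = 23.717°
Rodrigues: sinθ=0.40222, 1−cosθ=0.08446; R = I + sinθ·[k]× + (1−cosθ)·[k]×²:
    [+0.96589 -0.23144 +0.11615]
    [+0.18289 +0.92725 +0.32674]
    [-0.18332 -0.29436 +0.93795]
t = (0.1922, -0.0662, 0.8950) m
M0: Pc = R·M0+t = (+0.07007, +0.00972, +0.88367); u = 835.5·(+0.07007)/0.88367 + 307.9 = 374.1523, v = 867.1·(+0.00972)/0.88367 + 257.7 = 267.2424
M1: Pc = R·M1+t = (+0.26711, +0.04703, +0.84628); u = 835.5·(+0.26711)/0.84628 + 307.9 = 571.6126, v = 867.1·(+0.04703)/0.84628 + 257.7 = 305.8912
M2: Pc = R·M2+t = (+0.31433, -0.14212, +0.90633); u = 835.5·(+0.31433)/0.90633 + 307.9 = 597.6643, v = 867.1·(-0.14212)/0.90633 + 257.7 = 121.7263
M3: Pc = R·M3+t = (+0.11729, -0.17943, +0.94372); u = 835.5·(+0.11729)/0.94372 + 307.9 = 411.7359, v = 867.1·(-0.17943)/0.94372 + 257.7 = 92.8348

c0=(374.15, 267.24) c1=(571.61, 305.89) c2=(597.66, 121.73) c3=(411.74, 92.83)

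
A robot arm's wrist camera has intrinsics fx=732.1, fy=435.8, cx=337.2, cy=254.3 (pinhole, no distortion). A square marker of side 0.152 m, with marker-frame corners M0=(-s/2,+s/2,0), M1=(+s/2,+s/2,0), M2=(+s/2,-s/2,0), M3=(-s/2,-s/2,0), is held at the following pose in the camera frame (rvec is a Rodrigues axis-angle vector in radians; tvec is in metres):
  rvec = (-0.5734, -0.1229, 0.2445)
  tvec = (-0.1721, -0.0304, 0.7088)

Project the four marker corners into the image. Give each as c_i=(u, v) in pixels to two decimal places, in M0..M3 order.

Intrinsics K: fx=732.1, fy=435.8, cx=337.2, cy=254.3
Marker side s = 0.152 m; corners in marker frame (Z=0):
  M0 = (-0.0760, +0.0760, 0)
  M1 = (+0.0760, +0.0760, 0)
  M2 = (+0.0760, -0.0760, 0)
  M3 = (-0.0760, -0.0760, 0)
rvec = (-0.5734, -0.1229, 0.2445), |rvec| = θ = 0.63535 rad = 36.403°
Rodrigues: sinθ=0.59346, 1−cosθ=0.19514; R = I + sinθ·[k]× + (1−cosθ)·[k]×²:
    [+0.96380 -0.19431 -0.18257]
    [+0.26245 +0.81216 +0.52107]
    [+0.04703 -0.55012 +0.83376]
t = (-0.1721, -0.0304, 0.7088) m
M0: Pc = R·M0+t = (-0.26012, +0.01138, +0.66342); u = 732.1·(-0.26012)/0.66342 + 337.2 = 50.1537, v = 435.8·(+0.01138)/0.66342 + 254.3 = 261.7747
M1: Pc = R·M1+t = (-0.11362, +0.05127, +0.67056); u = 732.1·(-0.11362)/0.67056 + 337.2 = 213.1546, v = 435.8·(+0.05127)/0.67056 + 254.3 = 287.6206
M2: Pc = R·M2+t = (-0.08408, -0.07218, +0.75418); u = 732.1·(-0.08408)/0.75418 + 337.2 = 255.5787, v = 435.8·(-0.07218)/0.75418 + 254.3 = 212.5920
M3: Pc = R·M3+t = (-0.23058, -0.11207, +0.74704); u = 732.1·(-0.23058)/0.74704 + 337.2 = 111.2289, v = 435.8·(-0.11207)/0.74704 + 254.3 = 188.9212

c0=(50.15, 261.77) c1=(213.15, 287.62) c2=(255.58, 212.59) c3=(111.23, 188.92)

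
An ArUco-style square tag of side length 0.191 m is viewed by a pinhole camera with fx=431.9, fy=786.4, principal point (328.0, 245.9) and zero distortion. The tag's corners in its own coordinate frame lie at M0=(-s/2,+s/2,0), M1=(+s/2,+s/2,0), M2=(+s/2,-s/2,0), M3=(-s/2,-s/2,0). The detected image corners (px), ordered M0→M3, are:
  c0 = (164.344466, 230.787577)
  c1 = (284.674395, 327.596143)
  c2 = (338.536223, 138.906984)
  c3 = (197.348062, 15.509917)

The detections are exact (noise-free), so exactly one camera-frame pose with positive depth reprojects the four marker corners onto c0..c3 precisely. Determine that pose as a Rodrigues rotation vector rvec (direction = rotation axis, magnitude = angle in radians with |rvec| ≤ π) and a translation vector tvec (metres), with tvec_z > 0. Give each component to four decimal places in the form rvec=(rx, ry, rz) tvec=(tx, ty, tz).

Intrinsics K: fx=431.9, fy=786.4, cx=328.0, cy=245.9
Marker side s = 0.191 m; corners in marker frame (Z=0):
  M0 = (-0.0955, +0.0955, 0)
  M1 = (+0.0955, +0.0955, 0)
  M2 = (+0.0955, -0.0955, 0)
  M3 = (-0.0955, -0.0955, 0)
Detected image corners:
  c0 = (164.344466, 230.787577) px
  c1 = (284.674395, 327.596143) px
  c2 = (338.536223, 138.906984) px
  c3 = (197.348062, 15.509917) px
Planar DLT: solve 8×8 A·h = b for H (H[2,2]=1):
  H  [+728.67643 -6.58999 +245.59403]
  H  [+605.76349 +1216.73911 +187.93102]
  H  [+0.19808 +0.90096 +1.00000]
B = K⁻¹H; ‖b₁‖=1.703672, ‖b₂‖=1.703672; λ = 2/(‖b₁‖+‖b₂‖) = 0.586967, sign → tz>0 ⇒ λ=+0.586967
r₁ = λ·B[:,0] = (+0.90200,+0.41579,+0.11627); r₂ = λ·B[:,1] = (-0.41057,+0.74281,+0.52883)
r₃ = r₁×r₂ = (+0.13352,-0.52474,+0.84072); SVD([r₁ r₂ r₃]) → R = UVᵀ:
  R  [+0.90200 -0.41057 +0.13352]
  R  [+0.41579 +0.74281 -0.52474]
  R  [+0.11627 +0.52883 +0.84072]
t = (-0.11199, -0.04327, +0.58697) m
tr R = 2.485535; θ = arccos((tr R − 1)/2) = 0.733602 rad = 42.032°
axis k = ((R−Rᵀ)₃₂, (R−Rᵀ)₁₃, (R−Rᵀ)₂₁) / (2 sinθ) = (+0.786780, +0.012883, +0.617099)
rvec = θ·k = (+0.577184, +0.009451, +0.452705)

rvec=(0.5772, 0.0095, 0.4527) tvec=(-0.1120, -0.0433, 0.5870)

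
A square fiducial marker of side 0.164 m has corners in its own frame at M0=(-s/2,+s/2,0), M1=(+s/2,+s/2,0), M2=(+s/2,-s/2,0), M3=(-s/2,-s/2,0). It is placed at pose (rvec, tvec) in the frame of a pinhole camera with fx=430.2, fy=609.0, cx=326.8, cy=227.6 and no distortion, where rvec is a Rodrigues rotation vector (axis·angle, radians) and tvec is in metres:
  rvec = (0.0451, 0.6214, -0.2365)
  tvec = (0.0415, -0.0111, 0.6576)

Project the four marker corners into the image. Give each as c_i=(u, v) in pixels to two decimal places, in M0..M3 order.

Intrinsics K: fx=430.2, fy=609.0, cx=326.8, cy=227.6
Marker side s = 0.164 m; corners in marker frame (Z=0):
  M0 = (-0.0820, +0.0820, 0)
  M1 = (+0.0820, +0.0820, 0)
  M2 = (+0.0820, -0.0820, 0)
  M3 = (-0.0820, -0.0820, 0)
rvec = (0.0451, 0.6214, -0.2365), |rvec| = θ = 0.66641 rad = 38.183°
Rodrigues: sinθ=0.61817, 1−cosθ=0.21395; R = I + sinθ·[k]× + (1−cosθ)·[k]×²:
    [+0.78702 +0.23288 +0.57128]
    [-0.20588 +0.97207 -0.11264]
    [-0.58155 -0.02897 +0.81299]
t = (0.0415, -0.0111, 0.6576) m
M0: Pc = R·M0+t = (-0.00394, +0.08549, +0.70291); u = 430.2·(-0.00394)/0.70291 + 326.8 = 324.3887, v = 609.0·(+0.08549)/0.70291 + 227.6 = 301.6699
M1: Pc = R·M1+t = (+0.12513, +0.05173, +0.60754); u = 430.2·(+0.12513)/0.60754 + 326.8 = 415.4068, v = 609.0·(+0.05173)/0.60754 + 227.6 = 279.4526
M2: Pc = R·M2+t = (+0.08694, -0.10769, +0.61229); u = 430.2·(+0.08694)/0.61229 + 326.8 = 387.8848, v = 609.0·(-0.10769)/0.61229 + 227.6 = 120.4862
M3: Pc = R·M3+t = (-0.04213, -0.07393, +0.70766); u = 430.2·(-0.04213)/0.70766 + 326.8 = 301.1871, v = 609.0·(-0.07393)/0.70766 + 227.6 = 163.9790

c0=(324.39, 301.67) c1=(415.41, 279.45) c2=(387.88, 120.49) c3=(301.19, 163.98)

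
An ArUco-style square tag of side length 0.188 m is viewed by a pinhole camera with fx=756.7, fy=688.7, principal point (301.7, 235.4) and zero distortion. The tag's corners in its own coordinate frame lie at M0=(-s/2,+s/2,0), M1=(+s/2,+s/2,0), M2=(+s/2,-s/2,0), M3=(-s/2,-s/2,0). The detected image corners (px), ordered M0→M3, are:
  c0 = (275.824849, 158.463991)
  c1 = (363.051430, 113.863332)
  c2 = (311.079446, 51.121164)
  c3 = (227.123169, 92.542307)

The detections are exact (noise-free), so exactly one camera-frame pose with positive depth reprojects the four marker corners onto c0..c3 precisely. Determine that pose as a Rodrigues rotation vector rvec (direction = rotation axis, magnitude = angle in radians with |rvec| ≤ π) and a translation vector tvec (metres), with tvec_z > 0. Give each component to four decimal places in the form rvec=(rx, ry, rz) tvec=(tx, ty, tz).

rvec=(-0.4038, -0.0263, -0.5444) tvec=(-0.0145, -0.2743, 1.4273)

Intrinsics K: fx=756.7, fy=688.7, cx=301.7, cy=235.4
Marker side s = 0.188 m; corners in marker frame (Z=0):
  M0 = (-0.0940, +0.0940, 0)
  M1 = (+0.0940, +0.0940, 0)
  M2 = (+0.0940, -0.0940, 0)
  M3 = (-0.0940, -0.0940, 0)
Detected image corners:
  c0 = (275.824849, 158.463991) px
  c1 = (363.051430, 113.863332) px
  c2 = (311.079446, 51.121164) px
  c3 = (227.123169, 92.542307) px
Planar DLT: solve 8×8 A·h = b for H (H[2,2]=1):
  H  [+481.89110 +192.24009 +294.02880]
  H  [-219.09612 +315.40669 +103.03679]
  H  [+0.09117 -0.25685 +1.00000]
B = K⁻¹H; ‖b₁‖=0.700640, ‖b₂‖=0.700640; λ = 2/(‖b₁‖+‖b₂‖) = 1.427266, sign → tz>0 ⇒ λ=+1.427266
r₁ = λ·B[:,0] = (+0.85705,-0.49853,+0.13012); r₂ = λ·B[:,1] = (+0.50876,+0.77895,-0.36660)
r₃ = r₁×r₂ = (+0.08140,+0.38039,+0.92124); SVD([r₁ r₂ r₃]) → R = UVᵀ:
  R  [+0.85705 +0.50876 +0.08140]
  R  [-0.49853 +0.77895 +0.38039]
  R  [+0.13012 -0.36660 +0.92124]
t = (-0.01447, -0.27431, +1.42727) m
tr R = 2.557242; θ = arccos((tr R − 1)/2) = 0.678331 rad = 38.866°
axis k = ((R−Rᵀ)₃₂, (R−Rᵀ)₁₃, (R−Rᵀ)₂₁) / (2 sinθ) = (-0.595212, -0.038818, -0.802630)
rvec = θ·k = (-0.403751, -0.026332, -0.544449)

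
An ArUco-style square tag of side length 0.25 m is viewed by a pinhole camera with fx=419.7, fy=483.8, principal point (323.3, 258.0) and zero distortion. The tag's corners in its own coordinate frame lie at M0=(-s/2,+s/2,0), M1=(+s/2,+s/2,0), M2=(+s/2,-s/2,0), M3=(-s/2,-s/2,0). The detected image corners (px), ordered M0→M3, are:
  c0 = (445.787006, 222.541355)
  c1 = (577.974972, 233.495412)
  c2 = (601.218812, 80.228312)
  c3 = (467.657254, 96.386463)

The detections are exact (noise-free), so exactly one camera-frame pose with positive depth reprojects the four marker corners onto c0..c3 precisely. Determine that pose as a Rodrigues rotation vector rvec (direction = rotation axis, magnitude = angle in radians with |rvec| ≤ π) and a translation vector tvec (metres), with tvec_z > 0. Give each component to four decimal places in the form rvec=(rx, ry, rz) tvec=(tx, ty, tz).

rvec=(-0.1499, 0.7002, 0.1815) tvec=(0.3860, -0.1739, 0.8371)

Intrinsics K: fx=419.7, fy=483.8, cx=323.3, cy=258.0
Marker side s = 0.25 m; corners in marker frame (Z=0):
  M0 = (-0.1250, +0.1250, 0)
  M1 = (+0.1250, +0.1250, 0)
  M2 = (+0.1250, -0.1250, 0)
  M3 = (-0.1250, -0.1250, 0)
Detected image corners:
  c0 = (445.787006, 222.541355) px
  c1 = (577.974972, 233.495412) px
  c2 = (601.218812, 80.228312) px
  c3 = (467.657254, 96.386463) px
Planar DLT: solve 8×8 A·h = b for H (H[2,2]=1):
  H  [+124.55061 -137.41795 +516.82697]
  H  [-134.06212 +539.22387 +157.49731]
  H  [-0.77793 -0.09071 +1.00000]
B = K⁻¹H; ‖b₁‖=1.194560, ‖b₂‖=1.194560; λ = 2/(‖b₁‖+‖b₂‖) = 0.837128, sign → tz>0 ⇒ λ=+0.837128
r₁ = λ·B[:,0] = (+0.75007,+0.11531,-0.65122); r₂ = λ·B[:,1] = (-0.21560,+0.97353,-0.07594)
r₃ = r₁×r₂ = (+0.62523,+0.19736,+0.75508); SVD([r₁ r₂ r₃]) → R = UVᵀ:
  R  [+0.75007 -0.21560 +0.62523]
  R  [+0.11531 +0.97353 +0.19736]
  R  [-0.65122 -0.07594 +0.75508]
t = (+0.38601, -0.17390, +0.83713) m
tr R = 2.478675; θ = arccos((tr R − 1)/2) = 0.738710 rad = 42.325°
axis k = ((R−Rᵀ)₃₂, (R−Rᵀ)₁₃, (R−Rᵀ)₂₁) / (2 sinθ) = (-0.202944, +0.947857, +0.245725)
rvec = θ·k = (-0.149917, +0.700192, +0.181519)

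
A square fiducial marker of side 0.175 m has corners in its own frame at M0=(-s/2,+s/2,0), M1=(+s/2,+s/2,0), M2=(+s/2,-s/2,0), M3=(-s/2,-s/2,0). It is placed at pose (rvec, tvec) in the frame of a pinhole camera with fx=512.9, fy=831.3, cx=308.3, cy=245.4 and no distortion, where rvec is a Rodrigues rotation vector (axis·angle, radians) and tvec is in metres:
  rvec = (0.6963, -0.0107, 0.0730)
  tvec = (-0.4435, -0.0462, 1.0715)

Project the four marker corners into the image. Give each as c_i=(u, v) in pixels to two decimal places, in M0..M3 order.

Intrinsics K: fx=512.9, fy=831.3, cx=308.3, cy=245.4
Marker side s = 0.175 m; corners in marker frame (Z=0):
  M0 = (-0.0875, +0.0875, 0)
  M1 = (+0.0875, +0.0875, 0)
  M2 = (+0.0875, -0.0875, 0)
  M3 = (-0.0875, -0.0875, 0)
rvec = (0.6963, -0.0107, 0.0730), |rvec| = θ = 0.70020 rad = 40.118°
Rodrigues: sinθ=0.64437, 1−cosθ=0.23529; R = I + sinθ·[k]× + (1−cosθ)·[k]×²:
    [+0.99739 -0.07075 +0.01455]
    [+0.06360 +0.76477 -0.64116]
    [+0.03424 +0.64041 +0.76727]
t = (-0.4435, -0.0462, 1.0715) m
M0: Pc = R·M0+t = (-0.53696, +0.01515, +1.12454); u = 512.9·(-0.53696)/1.12454 + 308.3 = 63.3926, v = 831.3·(+0.01515)/1.12454 + 245.4 = 256.6009
M1: Pc = R·M1+t = (-0.36242, +0.02628, +1.13053); u = 512.9·(-0.36242)/1.13053 + 308.3 = 143.8773, v = 831.3·(+0.02628)/1.13053 + 245.4 = 264.7261
M2: Pc = R·M2+t = (-0.35004, -0.10755, +1.01846); u = 512.9·(-0.35004)/1.01846 + 308.3 = 132.0200, v = 831.3·(-0.10755)/1.01846 + 245.4 = 157.6126
M3: Pc = R·M3+t = (-0.52458, -0.11868, +1.01247); u = 512.9·(-0.52458)/1.01247 + 308.3 = 42.5561, v = 831.3·(-0.11868)/1.01247 + 245.4 = 147.9541

c0=(63.39, 256.60) c1=(143.88, 264.73) c2=(132.02, 157.61) c3=(42.56, 147.95)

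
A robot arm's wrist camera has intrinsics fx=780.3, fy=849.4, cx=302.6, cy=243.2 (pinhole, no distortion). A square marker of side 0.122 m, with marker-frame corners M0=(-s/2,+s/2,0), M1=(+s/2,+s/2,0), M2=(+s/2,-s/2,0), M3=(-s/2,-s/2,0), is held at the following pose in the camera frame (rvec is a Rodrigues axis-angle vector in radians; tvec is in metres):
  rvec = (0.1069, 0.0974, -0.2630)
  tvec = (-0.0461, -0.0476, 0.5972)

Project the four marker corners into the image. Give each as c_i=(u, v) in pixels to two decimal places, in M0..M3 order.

c0=(189.18, 280.06) c1=(340.08, 236.75) c2=(297.80, 66.53) c3=(144.99, 114.46)

Intrinsics K: fx=780.3, fy=849.4, cx=302.6, cy=243.2
Marker side s = 0.122 m; corners in marker frame (Z=0):
  M0 = (-0.0610, +0.0610, 0)
  M1 = (+0.0610, +0.0610, 0)
  M2 = (+0.0610, -0.0610, 0)
  M3 = (-0.0610, -0.0610, 0)
rvec = (0.1069, 0.0974, -0.2630), |rvec| = θ = 0.30014 rad = 17.197°
Rodrigues: sinθ=0.29565, 1−cosθ=0.04470; R = I + sinθ·[k]× + (1−cosθ)·[k]×²:
    [+0.96097 +0.26424 +0.08199]
    [-0.25390 +0.96000 -0.11801]
    [-0.10990 +0.09259 +0.98962]
t = (-0.0461, -0.0476, 0.5972) m
M0: Pc = R·M0+t = (-0.08860, +0.02645, +0.60955); u = 780.3·(-0.08860)/0.60955 + 302.6 = 189.1806, v = 849.4·(+0.02645)/0.60955 + 243.2 = 280.0552
M1: Pc = R·M1+t = (+0.02864, -0.00453, +0.59614); u = 780.3·(+0.02864)/0.59614 + 302.6 = 340.0838, v = 849.4·(-0.00453)/0.59614 + 243.2 = 236.7487
M2: Pc = R·M2+t = (-0.00360, -0.12165, +0.58485); u = 780.3·(-0.00360)/0.58485 + 302.6 = 297.7976, v = 849.4·(-0.12165)/0.58485 + 243.2 = 66.5251
M3: Pc = R·M3+t = (-0.12084, -0.09067, +0.59826); u = 780.3·(-0.12084)/0.59826 + 302.6 = 144.9928, v = 849.4·(-0.09067)/0.59826 + 243.2 = 114.4642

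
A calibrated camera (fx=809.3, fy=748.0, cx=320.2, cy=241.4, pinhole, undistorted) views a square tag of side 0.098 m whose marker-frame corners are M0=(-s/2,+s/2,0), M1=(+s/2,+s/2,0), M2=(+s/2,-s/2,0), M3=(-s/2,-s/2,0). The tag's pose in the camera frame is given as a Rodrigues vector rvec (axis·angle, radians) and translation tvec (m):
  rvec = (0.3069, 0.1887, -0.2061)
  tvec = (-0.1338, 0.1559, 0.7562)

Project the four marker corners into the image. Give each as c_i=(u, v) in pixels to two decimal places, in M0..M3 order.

c0=(144.21, 442.70) c1=(239.76, 431.70) c2=(211.97, 345.41) c3=(113.72, 359.22)

Intrinsics K: fx=809.3, fy=748.0, cx=320.2, cy=241.4
Marker side s = 0.098 m; corners in marker frame (Z=0):
  M0 = (-0.0490, +0.0490, 0)
  M1 = (+0.0490, +0.0490, 0)
  M2 = (+0.0490, -0.0490, 0)
  M3 = (-0.0490, -0.0490, 0)
rvec = (0.3069, 0.1887, -0.2061), |rvec| = θ = 0.41506 rad = 23.781°
Rodrigues: sinθ=0.40324, 1−cosθ=0.08491; R = I + sinθ·[k]× + (1−cosθ)·[k]×²:
    [+0.96151 +0.22878 +0.15215]
    [-0.17169 +0.93264 -0.31733]
    [-0.21450 +0.27900 +0.93603]
t = (-0.1338, 0.1559, 0.7562) m
M0: Pc = R·M0+t = (-0.16970, +0.21001, +0.78038); u = 809.3·(-0.16970)/0.78038 + 320.2 = 144.2071, v = 748.0·(+0.21001)/0.78038 + 241.4 = 442.6980
M1: Pc = R·M1+t = (-0.07548, +0.19319, +0.75936); u = 809.3·(-0.07548)/0.75936 + 320.2 = 239.7605, v = 748.0·(+0.19319)/0.75936 + 241.4 = 431.6966
M2: Pc = R·M2+t = (-0.09790, +0.10179, +0.73202); u = 809.3·(-0.09790)/0.73202 + 320.2 = 211.9690, v = 748.0·(+0.10179)/0.73202 + 241.4 = 345.4099
M3: Pc = R·M3+t = (-0.19212, +0.11861, +0.75304); u = 809.3·(-0.19212)/0.75304 + 320.2 = 113.7220, v = 748.0·(+0.11861)/0.75304 + 241.4 = 359.2195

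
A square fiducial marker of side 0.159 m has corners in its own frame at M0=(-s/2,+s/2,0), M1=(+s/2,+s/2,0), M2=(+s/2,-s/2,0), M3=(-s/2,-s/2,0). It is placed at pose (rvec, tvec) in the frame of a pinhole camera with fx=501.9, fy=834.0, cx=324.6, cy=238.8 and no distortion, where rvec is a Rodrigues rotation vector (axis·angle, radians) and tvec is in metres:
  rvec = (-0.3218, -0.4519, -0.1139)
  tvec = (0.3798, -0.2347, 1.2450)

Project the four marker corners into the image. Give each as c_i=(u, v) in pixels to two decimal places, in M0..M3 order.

c0=(461.10, 128.69) c1=(510.13, 130.98) c2=(492.85, 38.64) c3=(444.60, 31.12)

Intrinsics K: fx=501.9, fy=834.0, cx=324.6, cy=238.8
Marker side s = 0.159 m; corners in marker frame (Z=0):
  M0 = (-0.0795, +0.0795, 0)
  M1 = (+0.0795, +0.0795, 0)
  M2 = (+0.0795, -0.0795, 0)
  M3 = (-0.0795, -0.0795, 0)
rvec = (-0.3218, -0.4519, -0.1139), |rvec| = θ = 0.56634 rad = 32.449°
Rodrigues: sinθ=0.53655, 1−cosθ=0.15613; R = I + sinθ·[k]× + (1−cosθ)·[k]×²:
    [+0.89428 +0.17870 -0.41029]
    [-0.03712 +0.94328 +0.32993]
    [+0.44597 -0.27982 +0.85018]
t = (0.3798, -0.2347, 1.2450) m
M0: Pc = R·M0+t = (+0.32291, -0.15676, +1.18730); u = 501.9·(+0.32291)/1.18730 + 324.6 = 461.1023, v = 834.0·(-0.15676)/1.18730 + 238.8 = 128.6875
M1: Pc = R·M1+t = (+0.46510, -0.16266, +1.25821); u = 501.9·(+0.46510)/1.25821 + 324.6 = 510.1291, v = 834.0·(-0.16266)/1.25821 + 238.8 = 130.9809
M2: Pc = R·M2+t = (+0.43669, -0.31264, +1.30270); u = 501.9·(+0.43669)/1.30270 + 324.6 = 492.8460, v = 834.0·(-0.31264)/1.30270 + 238.8 = 38.6441
M3: Pc = R·M3+t = (+0.29450, -0.30674, +1.23179); u = 501.9·(+0.29450)/1.23179 + 324.6 = 444.5951, v = 834.0·(-0.30674)/1.23179 + 238.8 = 31.1181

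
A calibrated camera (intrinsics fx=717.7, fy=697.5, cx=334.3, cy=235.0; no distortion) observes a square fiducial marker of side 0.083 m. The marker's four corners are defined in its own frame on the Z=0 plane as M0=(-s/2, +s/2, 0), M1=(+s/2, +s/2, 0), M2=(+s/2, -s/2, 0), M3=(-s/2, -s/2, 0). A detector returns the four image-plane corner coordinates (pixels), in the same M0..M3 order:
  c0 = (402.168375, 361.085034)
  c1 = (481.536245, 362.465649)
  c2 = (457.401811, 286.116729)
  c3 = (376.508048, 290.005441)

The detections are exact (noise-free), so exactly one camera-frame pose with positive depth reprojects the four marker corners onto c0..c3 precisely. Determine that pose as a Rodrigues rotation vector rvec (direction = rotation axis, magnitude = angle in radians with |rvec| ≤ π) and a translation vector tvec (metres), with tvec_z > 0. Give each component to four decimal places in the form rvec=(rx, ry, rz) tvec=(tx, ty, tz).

Intrinsics K: fx=717.7, fy=697.5, cx=334.3, cy=235.0
Marker side s = 0.083 m; corners in marker frame (Z=0):
  M0 = (-0.0415, +0.0415, 0)
  M1 = (+0.0415, +0.0415, 0)
  M2 = (+0.0415, -0.0415, 0)
  M3 = (-0.0415, -0.0415, 0)
Detected image corners:
  c0 = (402.168375, 361.085034) px
  c1 = (481.536245, 362.465649) px
  c2 = (457.401811, 286.116729) px
  c3 = (376.508048, 290.005441) px
Planar DLT: solve 8×8 A·h = b for H (H[2,2]=1):
  H  [+599.03391 +512.59549 +428.24103]
  H  [-291.55826 +1047.64313 +325.69664]
  H  [-0.85283 +0.49441 +1.00000]
B = K⁻¹H; ‖b₁‖=1.503987, ‖b₂‖=1.503987; λ = 2/(‖b₁‖+‖b₂‖) = 0.664899, sign → tz>0 ⇒ λ=+0.664899
r₁ = λ·B[:,0] = (+0.81909,-0.08688,-0.56705); r₂ = λ·B[:,1] = (+0.32176,+0.88792,+0.32873)
r₃ = r₁×r₂ = (+0.47493,-0.45172,+0.75524); SVD([r₁ r₂ r₃]) → R = UVᵀ:
  R  [+0.81909 +0.32176 +0.47493]
  R  [-0.08688 +0.88792 -0.45172]
  R  [-0.56705 +0.32873 +0.75524]
t = (+0.08703, +0.08646, +0.66490) m
tr R = 2.462254; θ = arccos((tr R − 1)/2) = 0.750824 rad = 43.019°
axis k = ((R−Rᵀ)₃₂, (R−Rᵀ)₁₃, (R−Rᵀ)₂₁) / (2 sinθ) = (+0.571975, +0.763644, -0.299487)
rvec = θ·k = (+0.429452, +0.573362, -0.224862)

rvec=(0.4295, 0.5734, -0.2249) tvec=(0.0870, 0.0865, 0.6649)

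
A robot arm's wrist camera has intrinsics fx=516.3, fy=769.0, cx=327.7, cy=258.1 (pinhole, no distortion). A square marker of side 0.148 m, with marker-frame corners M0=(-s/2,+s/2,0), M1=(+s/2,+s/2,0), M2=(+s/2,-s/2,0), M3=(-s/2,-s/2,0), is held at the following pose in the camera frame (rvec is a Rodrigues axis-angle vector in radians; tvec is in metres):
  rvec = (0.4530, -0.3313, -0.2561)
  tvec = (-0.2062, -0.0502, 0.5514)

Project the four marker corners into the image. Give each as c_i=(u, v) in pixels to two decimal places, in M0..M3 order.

Intrinsics K: fx=516.3, fy=769.0, cx=327.7, cy=258.1
Marker side s = 0.148 m; corners in marker frame (Z=0):
  M0 = (-0.0740, +0.0740, 0)
  M1 = (+0.0740, +0.0740, 0)
  M2 = (+0.0740, -0.0740, 0)
  M3 = (-0.0740, -0.0740, 0)
rvec = (0.4530, -0.3313, -0.2561), |rvec| = θ = 0.61689 rad = 35.345°
Rodrigues: sinθ=0.57850, 1−cosθ=0.18432; R = I + sinθ·[k]× + (1−cosθ)·[k]×²:
    [+0.91507 +0.16747 -0.36687]
    [-0.31285 +0.86884 -0.38372]
    [+0.25449 +0.46590 +0.84745]
t = (-0.2062, -0.0502, 0.5514) m
M0: Pc = R·M0+t = (-0.26152, +0.03725, +0.56704); u = 516.3·(-0.26152)/0.56704 + 327.7 = 89.5812, v = 769.0·(+0.03725)/0.56704 + 258.1 = 308.6105
M1: Pc = R·M1+t = (-0.12609, -0.00906, +0.60471); u = 516.3·(-0.12609)/0.60471 + 327.7 = 220.0431, v = 769.0·(-0.00906)/0.60471 + 258.1 = 246.5826
M2: Pc = R·M2+t = (-0.15088, -0.13765, +0.53576); u = 516.3·(-0.15088)/0.53576 + 327.7 = 182.3013, v = 769.0·(-0.13765)/0.53576 + 258.1 = 60.5299
M3: Pc = R·M3+t = (-0.28631, -0.09134, +0.49809); u = 516.3·(-0.28631)/0.49809 + 327.7 = 30.9247, v = 769.0·(-0.09134)/0.49809 + 258.1 = 117.0756

c0=(89.58, 308.61) c1=(220.04, 246.58) c2=(182.30, 60.53) c3=(30.92, 117.08)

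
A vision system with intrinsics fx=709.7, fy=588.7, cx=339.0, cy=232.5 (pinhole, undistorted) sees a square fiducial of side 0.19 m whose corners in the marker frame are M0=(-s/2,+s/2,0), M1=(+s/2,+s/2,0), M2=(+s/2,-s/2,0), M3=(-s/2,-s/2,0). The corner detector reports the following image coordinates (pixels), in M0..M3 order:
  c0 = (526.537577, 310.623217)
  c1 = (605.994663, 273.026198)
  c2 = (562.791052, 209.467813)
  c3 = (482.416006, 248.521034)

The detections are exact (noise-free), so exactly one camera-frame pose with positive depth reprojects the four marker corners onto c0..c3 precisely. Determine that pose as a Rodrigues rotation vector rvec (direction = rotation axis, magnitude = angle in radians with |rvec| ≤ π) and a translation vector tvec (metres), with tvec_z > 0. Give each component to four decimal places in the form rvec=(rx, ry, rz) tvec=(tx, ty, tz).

rvec=(0.1649, 0.0538, -0.5473) tvec=(0.4299, 0.0714, 1.4855)

Intrinsics K: fx=709.7, fy=588.7, cx=339.0, cy=232.5
Marker side s = 0.19 m; corners in marker frame (Z=0):
  M0 = (-0.0950, +0.0950, 0)
  M1 = (+0.0950, +0.0950, 0)
  M2 = (+0.0950, -0.0950, 0)
  M3 = (-0.0950, -0.0950, 0)
Detected image corners:
  c0 = (526.537577, 310.623217) px
  c1 = (605.994663, 273.026198) px
  c2 = (562.791052, 209.467813) px
  c3 = (482.416006, 248.521034) px
Planar DLT: solve 8×8 A·h = b for H (H[2,2]=1):
  H  [+385.83608 +281.71931 +544.39023]
  H  [-218.29918 +355.48759 +260.81028]
  H  [-0.06383 +0.09533 +1.00000]
B = K⁻¹H; ‖b₁‖=0.673178, ‖b₂‖=0.673178; λ = 2/(‖b₁‖+‖b₂‖) = 1.485492, sign → tz>0 ⇒ λ=+1.485492
r₁ = λ·B[:,0] = (+0.85290,-0.51339,-0.09482); r₂ = λ·B[:,1] = (+0.52203,+0.84109,+0.14161)
r₃ = r₁×r₂ = (+0.00705,-0.17028,+0.98537); SVD([r₁ r₂ r₃]) → R = UVᵀ:
  R  [+0.85290 +0.52203 +0.00705]
  R  [-0.51339 +0.84109 -0.17028]
  R  [-0.09482 +0.14161 +0.98537]
t = (+0.42991, +0.07144, +1.48549) m
tr R = 2.679357; θ = arccos((tr R − 1)/2) = 0.574106 rad = 32.894°
axis k = ((R−Rᵀ)₃₂, (R−Rᵀ)₁₃, (R−Rᵀ)₂₁) / (2 sinθ) = (+0.287153, +0.093793, -0.953282)
rvec = θ·k = (+0.164856, +0.053847, -0.547285)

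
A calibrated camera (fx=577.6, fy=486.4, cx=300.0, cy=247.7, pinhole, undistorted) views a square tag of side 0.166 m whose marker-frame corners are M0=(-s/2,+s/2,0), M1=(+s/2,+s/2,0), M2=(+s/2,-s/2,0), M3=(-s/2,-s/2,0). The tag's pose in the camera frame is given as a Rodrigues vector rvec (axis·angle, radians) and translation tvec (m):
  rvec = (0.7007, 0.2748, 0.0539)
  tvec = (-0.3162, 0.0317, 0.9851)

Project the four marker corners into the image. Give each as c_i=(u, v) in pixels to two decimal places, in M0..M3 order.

Intrinsics K: fx=577.6, fy=486.4, cx=300.0, cy=247.7
Marker side s = 0.166 m; corners in marker frame (Z=0):
  M0 = (-0.0830, +0.0830, 0)
  M1 = (+0.0830, +0.0830, 0)
  M2 = (+0.0830, -0.0830, 0)
  M3 = (-0.0830, -0.0830, 0)
rvec = (0.7007, 0.2748, 0.0539), |rvec| = θ = 0.75459 rad = 43.235°
Rodrigues: sinθ=0.68499, 1−cosθ=0.27145; R = I + sinθ·[k]× + (1−cosθ)·[k]×²:
    [+0.96262 +0.04287 +0.26746]
    [+0.14072 +0.76455 -0.62901]
    [-0.23145 +0.64313 +0.72994]
t = (-0.3162, 0.0317, 0.9851) m
M0: Pc = R·M0+t = (-0.39254, +0.08348, +1.05769); u = 577.6·(-0.39254)/1.05769 + 300.0 = 85.6360, v = 486.4·(+0.08348)/1.05769 + 247.7 = 286.0891
M1: Pc = R·M1+t = (-0.23275, +0.10684, +1.01927); u = 577.6·(-0.23275)/1.01927 + 300.0 = 168.1079, v = 486.4·(+0.10684)/1.01927 + 247.7 = 298.6835
M2: Pc = R·M2+t = (-0.23986, -0.02008, +0.91251); u = 577.6·(-0.23986)/0.91251 + 300.0 = 148.1731, v = 486.4·(-0.02008)/0.91251 + 247.7 = 236.9977
M3: Pc = R·M3+t = (-0.39965, -0.04344, +0.95093); u = 577.6·(-0.39965)/0.95093 + 300.0 = 57.2475, v = 486.4·(-0.04344)/0.95093 + 247.7 = 225.4815

c0=(85.64, 286.09) c1=(168.11, 298.68) c2=(148.17, 237.00) c3=(57.25, 225.48)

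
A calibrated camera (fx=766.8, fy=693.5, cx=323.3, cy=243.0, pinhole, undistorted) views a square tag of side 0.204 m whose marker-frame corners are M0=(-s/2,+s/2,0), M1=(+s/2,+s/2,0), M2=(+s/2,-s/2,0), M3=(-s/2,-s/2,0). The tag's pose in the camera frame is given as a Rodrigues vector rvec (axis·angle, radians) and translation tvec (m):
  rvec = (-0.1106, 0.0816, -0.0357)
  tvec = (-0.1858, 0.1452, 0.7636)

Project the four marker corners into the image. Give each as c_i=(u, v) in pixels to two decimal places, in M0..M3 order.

c0=(36.64, 471.58) c1=(239.80, 468.93) c2=(235.94, 278.99) c3=(38.78, 285.49)

Intrinsics K: fx=766.8, fy=693.5, cx=323.3, cy=243.0
Marker side s = 0.204 m; corners in marker frame (Z=0):
  M0 = (-0.1020, +0.1020, 0)
  M1 = (+0.1020, +0.1020, 0)
  M2 = (+0.1020, -0.1020, 0)
  M3 = (-0.1020, -0.1020, 0)
rvec = (-0.1106, 0.0816, -0.0357), |rvec| = θ = 0.14200 rad = 8.136°
Rodrigues: sinθ=0.14153, 1−cosθ=0.01007; R = I + sinθ·[k]× + (1−cosθ)·[k]×²:
    [+0.99604 +0.03108 +0.08330]
    [-0.04009 +0.99326 +0.10877]
    [-0.07936 -0.11168 +0.99057]
t = (-0.1858, 0.1452, 0.7636) m
M0: Pc = R·M0+t = (-0.28423, +0.25060, +0.76030); u = 766.8·(-0.28423)/0.76030 + 323.3 = 36.6446, v = 693.5·(+0.25060)/0.76030 + 243.0 = 471.5824
M1: Pc = R·M1+t = (-0.08103, +0.24242, +0.74411); u = 766.8·(-0.08103)/0.74411 + 323.3 = 239.7953, v = 693.5·(+0.24242)/0.74411 + 243.0 = 468.9341
M2: Pc = R·M2+t = (-0.08737, +0.03980, +0.76690); u = 766.8·(-0.08737)/0.76690 + 323.3 = 235.9375, v = 693.5·(+0.03980)/0.76690 + 243.0 = 278.9900
M3: Pc = R·M3+t = (-0.29057, +0.04798, +0.78309); u = 766.8·(-0.29057)/0.78309 + 323.3 = 38.7771, v = 693.5·(+0.04798)/0.78309 + 243.0 = 285.4878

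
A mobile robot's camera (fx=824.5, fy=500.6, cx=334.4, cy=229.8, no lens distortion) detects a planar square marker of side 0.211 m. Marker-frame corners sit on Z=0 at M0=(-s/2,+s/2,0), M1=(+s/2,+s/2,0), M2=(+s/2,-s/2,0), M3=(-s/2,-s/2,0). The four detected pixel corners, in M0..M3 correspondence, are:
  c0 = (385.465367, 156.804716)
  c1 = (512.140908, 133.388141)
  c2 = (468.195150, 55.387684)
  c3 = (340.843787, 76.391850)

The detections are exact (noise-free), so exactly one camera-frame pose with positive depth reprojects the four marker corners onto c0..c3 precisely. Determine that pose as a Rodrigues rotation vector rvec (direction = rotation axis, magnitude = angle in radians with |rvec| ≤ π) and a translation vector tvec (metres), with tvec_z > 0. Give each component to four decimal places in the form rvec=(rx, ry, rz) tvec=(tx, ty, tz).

rvec=(-0.0564, -0.1680, -0.3186) tvec=(0.1418, -0.3124, 1.2553)

Intrinsics K: fx=824.5, fy=500.6, cx=334.4, cy=229.8
Marker side s = 0.211 m; corners in marker frame (Z=0):
  M0 = (-0.1055, +0.1055, 0)
  M1 = (+0.1055, +0.1055, 0)
  M2 = (+0.1055, -0.1055, 0)
  M3 = (-0.1055, -0.1055, 0)
Detected image corners:
  c0 = (385.465367, 156.804716) px
  c1 = (512.140908, 133.388141) px
  c2 = (468.195150, 55.387684) px
  c3 = (340.843787, 76.391850) px
Planar DLT: solve 8×8 A·h = b for H (H[2,2]=1):
  H  [+660.81392 +200.09274 +427.53202]
  H  [-90.69767 +372.89086 +105.23593]
  H  [+0.13793 -0.02287 +1.00000]
B = K⁻¹H; ‖b₁‖=0.796629, ‖b₂‖=0.796629; λ = 2/(‖b₁‖+‖b₂‖) = 1.255289, sign → tz>0 ⇒ λ=+1.255289
r₁ = λ·B[:,0] = (+0.93586,-0.30691,+0.17315); r₂ = λ·B[:,1] = (+0.31628,+0.94823,-0.02871)
r₃ = r₁×r₂ = (-0.15537,+0.08163,+0.98448); SVD([r₁ r₂ r₃]) → R = UVᵀ:
  R  [+0.93586 +0.31628 -0.15537]
  R  [-0.30691 +0.94823 +0.08163]
  R  [+0.17315 -0.02871 +0.98448]
t = (+0.14179, -0.31235, +1.25529) m
tr R = 2.868563; θ = arccos((tr R − 1)/2) = 0.364558 rad = 20.888°
axis k = ((R−Rᵀ)₃₂, (R−Rᵀ)₁₃, (R−Rᵀ)₂₁) / (2 sinθ) = (-0.154748, -0.460704, -0.873960)
rvec = θ·k = (-0.056415, -0.167953, -0.318609)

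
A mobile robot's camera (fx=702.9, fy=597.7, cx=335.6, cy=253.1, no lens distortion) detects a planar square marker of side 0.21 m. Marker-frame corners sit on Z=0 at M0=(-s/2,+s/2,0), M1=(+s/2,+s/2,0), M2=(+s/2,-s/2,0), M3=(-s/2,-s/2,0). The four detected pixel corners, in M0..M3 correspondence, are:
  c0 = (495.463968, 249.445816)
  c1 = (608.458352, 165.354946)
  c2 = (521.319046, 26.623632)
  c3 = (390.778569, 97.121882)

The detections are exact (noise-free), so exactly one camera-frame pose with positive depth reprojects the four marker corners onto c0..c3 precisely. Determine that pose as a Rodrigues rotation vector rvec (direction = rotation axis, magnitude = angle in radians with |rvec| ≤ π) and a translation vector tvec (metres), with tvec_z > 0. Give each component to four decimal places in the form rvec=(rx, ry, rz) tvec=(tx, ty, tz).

Intrinsics K: fx=702.9, fy=597.7, cx=335.6, cy=253.1
Marker side s = 0.21 m; corners in marker frame (Z=0):
  M0 = (-0.1050, +0.1050, 0)
  M1 = (+0.1050, +0.1050, 0)
  M2 = (+0.1050, -0.1050, 0)
  M3 = (-0.1050, -0.1050, 0)
Detected image corners:
  c0 = (495.463968, 249.445816) px
  c1 = (608.458352, 165.354946) px
  c2 = (521.319046, 26.623632) px
  c3 = (390.778569, 97.121882) px
Planar DLT: solve 8×8 A·h = b for H (H[2,2]=1):
  H  [+866.35771 +573.55938 +508.84455]
  H  [-292.05934 +722.92871 +134.13039]
  H  [+0.57053 +0.23678 +1.00000]
B = K⁻¹H; ‖b₁‖=1.334403, ‖b₂‖=1.334403; λ = 2/(‖b₁‖+‖b₂‖) = 0.749399, sign → tz>0 ⇒ λ=+0.749399
r₁ = λ·B[:,0] = (+0.71953,-0.54724,+0.42756); r₂ = λ·B[:,1] = (+0.52678,+0.83127,+0.17744)
r₃ = r₁×r₂ = (-0.45252,+0.09756,+0.88640); SVD([r₁ r₂ r₃]) → R = UVᵀ:
  R  [+0.71953 +0.52678 -0.45252]
  R  [-0.54724 +0.83127 +0.09756]
  R  [+0.42756 +0.17744 +0.88640]
t = (+0.18471, -0.14916, +0.74940) m
tr R = 2.437208; θ = arccos((tr R − 1)/2) = 0.769003 rad = 44.061°
axis k = ((R−Rᵀ)₃₂, (R−Rᵀ)₁₃, (R−Rᵀ)₂₁) / (2 sinθ) = (+0.057436, -0.632766, -0.772210)
rvec = θ·k = (+0.044169, -0.486599, -0.593832)

rvec=(0.0442, -0.4866, -0.5938) tvec=(0.1847, -0.1492, 0.7494)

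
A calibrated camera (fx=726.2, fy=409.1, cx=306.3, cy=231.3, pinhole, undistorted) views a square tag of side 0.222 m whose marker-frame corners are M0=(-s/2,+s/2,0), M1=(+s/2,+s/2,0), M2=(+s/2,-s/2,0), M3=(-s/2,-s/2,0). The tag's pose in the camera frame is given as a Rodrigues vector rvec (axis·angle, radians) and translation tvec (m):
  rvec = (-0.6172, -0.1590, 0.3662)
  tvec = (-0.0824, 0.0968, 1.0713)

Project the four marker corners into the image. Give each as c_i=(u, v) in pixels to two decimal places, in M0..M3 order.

Intrinsics K: fx=726.2, fy=409.1, cx=306.3, cy=231.3
Marker side s = 0.222 m; corners in marker frame (Z=0):
  M0 = (-0.1110, +0.1110, 0)
  M1 = (+0.1110, +0.1110, 0)
  M2 = (+0.1110, -0.1110, 0)
  M3 = (-0.1110, -0.1110, 0)
rvec = (-0.6172, -0.1590, 0.3662), |rvec| = θ = 0.73506 rad = 42.116°
Rodrigues: sinθ=0.67063, 1−cosθ=0.25821; R = I + sinθ·[k]× + (1−cosθ)·[k]×²:
    [+0.92383 -0.28720 -0.25308]
    [+0.38100 +0.75387 +0.53528]
    [+0.03705 -0.59093 +0.80587]
t = (-0.0824, 0.0968, 1.0713) m
M0: Pc = R·M0+t = (-0.21683, +0.13819, +1.00159); u = 726.2·(-0.21683)/1.00159 + 306.3 = 149.0922, v = 409.1·(+0.13819)/1.00159 + 231.3 = 287.7429
M1: Pc = R·M1+t = (-0.01173, +0.22277, +1.00982); u = 726.2·(-0.01173)/1.00982 + 306.3 = 297.8614, v = 409.1·(+0.22277)/1.00982 + 231.3 = 321.5492
M2: Pc = R·M2+t = (+0.05203, +0.05541, +1.14101); u = 726.2·(+0.05203)/1.14101 + 306.3 = 339.4117, v = 409.1·(+0.05541)/1.14101 + 231.3 = 251.1674
M3: Pc = R·M3+t = (-0.15307, -0.02917, +1.13278); u = 726.2·(-0.15307)/1.13278 + 306.3 = 208.1730, v = 409.1·(-0.02917)/1.13278 + 231.3 = 220.7652

c0=(149.09, 287.74) c1=(297.86, 321.55) c2=(339.41, 251.17) c3=(208.17, 220.77)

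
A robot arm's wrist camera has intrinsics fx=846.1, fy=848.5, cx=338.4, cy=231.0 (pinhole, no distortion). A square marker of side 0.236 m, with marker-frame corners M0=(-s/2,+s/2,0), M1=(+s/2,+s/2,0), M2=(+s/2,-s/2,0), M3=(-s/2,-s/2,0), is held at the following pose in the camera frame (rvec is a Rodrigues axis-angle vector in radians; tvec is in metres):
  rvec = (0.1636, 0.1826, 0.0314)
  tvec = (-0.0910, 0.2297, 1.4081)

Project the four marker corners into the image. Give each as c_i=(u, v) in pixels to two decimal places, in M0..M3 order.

c0=(216.38, 430.54) c1=(352.28, 443.04) c2=(355.04, 304.67) c3=(215.32, 295.95)

Intrinsics K: fx=846.1, fy=848.5, cx=338.4, cy=231.0
Marker side s = 0.236 m; corners in marker frame (Z=0):
  M0 = (-0.1180, +0.1180, 0)
  M1 = (+0.1180, +0.1180, 0)
  M2 = (+0.1180, -0.1180, 0)
  M3 = (-0.1180, -0.1180, 0)
rvec = (0.1636, 0.1826, 0.0314), |rvec| = θ = 0.24717 rad = 14.162°
Rodrigues: sinθ=0.24466, 1−cosθ=0.03039; R = I + sinθ·[k]× + (1−cosθ)·[k]×²:
    [+0.98292 -0.01622 +0.18330]
    [+0.04594 +0.98620 -0.15909]
    [-0.17819 +0.16479 +0.97010]
t = (-0.0910, 0.2297, 1.4081) m
M0: Pc = R·M0+t = (-0.20890, +0.34065, +1.44857); u = 846.1·(-0.20890)/1.44857 + 338.4 = 216.3837, v = 848.5·(+0.34065)/1.44857 + 231.0 = 430.5354
M1: Pc = R·M1+t = (+0.02307, +0.35149, +1.40652); u = 846.1·(+0.02307)/1.40652 + 338.4 = 352.2784, v = 848.5·(+0.35149)/1.40652 + 231.0 = 443.0420
M2: Pc = R·M2+t = (+0.02690, +0.11875, +1.36763); u = 846.1·(+0.02690)/1.36763 + 338.4 = 355.0413, v = 848.5·(+0.11875)/1.36763 + 231.0 = 304.6746
M3: Pc = R·M3+t = (-0.20507, +0.10791, +1.40968); u = 846.1·(-0.20507)/1.40968 + 338.4 = 215.3151, v = 848.5·(+0.10791)/1.40968 + 231.0 = 295.9507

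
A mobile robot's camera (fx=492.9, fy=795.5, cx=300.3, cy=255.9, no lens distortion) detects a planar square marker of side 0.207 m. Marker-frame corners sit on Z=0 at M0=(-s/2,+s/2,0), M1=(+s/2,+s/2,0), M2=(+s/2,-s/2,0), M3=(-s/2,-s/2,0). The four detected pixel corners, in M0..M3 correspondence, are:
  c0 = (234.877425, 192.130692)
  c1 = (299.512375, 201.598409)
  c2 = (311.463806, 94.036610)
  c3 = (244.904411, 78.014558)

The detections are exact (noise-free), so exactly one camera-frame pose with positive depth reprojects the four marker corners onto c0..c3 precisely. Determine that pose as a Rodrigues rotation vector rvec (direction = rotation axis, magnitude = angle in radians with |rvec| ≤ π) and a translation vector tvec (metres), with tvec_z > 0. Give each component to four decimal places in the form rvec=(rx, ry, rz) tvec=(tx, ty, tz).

rvec=(0.3084, -0.3855, 0.1204) tvec=(-0.0797, -0.2086, 1.4654)

Intrinsics K: fx=492.9, fy=795.5, cx=300.3, cy=255.9
Marker side s = 0.207 m; corners in marker frame (Z=0):
  M0 = (-0.1035, +0.1035, 0)
  M1 = (+0.1035, +0.1035, 0)
  M2 = (+0.1035, -0.1035, 0)
  M3 = (-0.1035, -0.1035, 0)
Detected image corners:
  c0 = (234.877425, 192.130692) px
  c1 = (299.512375, 201.598409) px
  c2 = (311.463806, 94.036610) px
  c3 = (244.904411, 78.014558) px
Planar DLT: solve 8×8 A·h = b for H (H[2,2]=1):
  H  [+388.87238 -2.49475 +273.48088]
  H  [+98.64630 +561.32974 +142.68626]
  H  [+0.26428 +0.18600 +1.00000]
B = K⁻¹H; ‖b₁‖=0.682397, ‖b₂‖=0.682397; λ = 2/(‖b₁‖+‖b₂‖) = 1.465423, sign → tz>0 ⇒ λ=+1.465423
r₁ = λ·B[:,0] = (+0.92019,+0.05714,+0.38729); r₂ = λ·B[:,1] = (-0.17348,+0.94637,+0.27257)
r₃ = r₁×r₂ = (-0.35094,-0.31800,+0.88075); SVD([r₁ r₂ r₃]) → R = UVᵀ:
  R  [+0.92019 -0.17348 -0.35094]
  R  [+0.05714 +0.94637 -0.31800]
  R  [+0.38729 +0.27257 +0.88075]
t = (-0.07973, -0.20856, +1.46542) m
tr R = 2.747301; θ = arccos((tr R − 1)/2) = 0.508141 rad = 29.114°
axis k = ((R−Rᵀ)₃₂, (R−Rᵀ)₁₃, (R−Rᵀ)₂₁) / (2 sinθ) = (+0.606891, -0.758630, +0.236989)
rvec = θ·k = (+0.308386, -0.385491, +0.120424)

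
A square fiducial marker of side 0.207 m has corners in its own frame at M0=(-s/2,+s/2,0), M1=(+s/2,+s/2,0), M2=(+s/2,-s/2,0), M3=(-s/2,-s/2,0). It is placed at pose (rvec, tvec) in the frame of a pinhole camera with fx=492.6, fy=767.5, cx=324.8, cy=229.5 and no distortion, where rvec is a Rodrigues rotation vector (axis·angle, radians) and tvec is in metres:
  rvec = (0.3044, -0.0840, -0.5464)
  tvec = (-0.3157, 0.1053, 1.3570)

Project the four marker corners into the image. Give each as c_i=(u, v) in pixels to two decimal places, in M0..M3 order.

Intrinsics K: fx=492.6, fy=767.5, cx=324.8, cy=229.5
Marker side s = 0.207 m; corners in marker frame (Z=0):
  M0 = (-0.1035, +0.1035, 0)
  M1 = (+0.1035, +0.1035, 0)
  M2 = (+0.1035, -0.1035, 0)
  M3 = (-0.1035, -0.1035, 0)
rvec = (0.3044, -0.0840, -0.5464), |rvec| = θ = 0.63109 rad = 36.159°
Rodrigues: sinθ=0.59002, 1−cosθ=0.19261; R = I + sinθ·[k]× + (1−cosθ)·[k]×²:
    [+0.85220 +0.49848 -0.15897]
    [-0.52321 +0.81080 -0.26240]
    [-0.00190 +0.30679 +0.95178]
t = (-0.3157, 0.1053, 1.3570) m
M0: Pc = R·M0+t = (-0.35231, +0.24337, +1.38895); u = 492.6·(-0.35231)/1.38895 + 324.8 = 199.8510, v = 767.5·(+0.24337)/1.38895 + 229.5 = 363.9805
M1: Pc = R·M1+t = (-0.17590, +0.13507, +1.38856); u = 492.6·(-0.17590)/1.38856 + 324.8 = 262.3966, v = 767.5·(+0.13507)/1.38856 + 229.5 = 304.1550
M2: Pc = R·M2+t = (-0.27909, -0.03277, +1.32505); u = 492.6·(-0.27909)/1.32505 + 324.8 = 221.0456, v = 767.5·(-0.03277)/1.32505 + 229.5 = 210.5187
M3: Pc = R·M3+t = (-0.45550, +0.07553, +1.32544); u = 492.6·(-0.45550)/1.32544 + 324.8 = 155.5156, v = 767.5·(+0.07553)/1.32544 + 229.5 = 273.2384

c0=(199.85, 363.98) c1=(262.40, 304.16) c2=(221.05, 210.52) c3=(155.52, 273.24)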